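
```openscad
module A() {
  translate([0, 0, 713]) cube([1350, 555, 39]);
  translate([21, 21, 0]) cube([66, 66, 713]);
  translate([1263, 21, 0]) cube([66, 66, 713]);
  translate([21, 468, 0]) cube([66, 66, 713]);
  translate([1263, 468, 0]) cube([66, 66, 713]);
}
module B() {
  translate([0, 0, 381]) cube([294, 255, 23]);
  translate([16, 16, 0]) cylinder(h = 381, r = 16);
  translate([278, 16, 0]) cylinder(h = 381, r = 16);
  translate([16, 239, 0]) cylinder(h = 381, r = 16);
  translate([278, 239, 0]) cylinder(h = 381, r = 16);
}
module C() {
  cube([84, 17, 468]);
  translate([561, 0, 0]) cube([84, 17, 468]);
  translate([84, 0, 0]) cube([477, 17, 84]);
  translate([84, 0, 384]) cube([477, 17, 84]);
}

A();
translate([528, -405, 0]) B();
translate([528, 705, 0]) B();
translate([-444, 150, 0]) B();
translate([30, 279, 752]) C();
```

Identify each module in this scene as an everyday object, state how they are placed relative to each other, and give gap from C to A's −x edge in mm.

The picture frame's min-x is at 30; the table's min-x is 0; gap = 30 mm.

A is a table. B is a stool. C is a picture frame. Three stools sit around the table at the −y, +y, −x sides. The picture frame is on top of the table. The gap from the picture frame to the table's −x edge is 30 mm.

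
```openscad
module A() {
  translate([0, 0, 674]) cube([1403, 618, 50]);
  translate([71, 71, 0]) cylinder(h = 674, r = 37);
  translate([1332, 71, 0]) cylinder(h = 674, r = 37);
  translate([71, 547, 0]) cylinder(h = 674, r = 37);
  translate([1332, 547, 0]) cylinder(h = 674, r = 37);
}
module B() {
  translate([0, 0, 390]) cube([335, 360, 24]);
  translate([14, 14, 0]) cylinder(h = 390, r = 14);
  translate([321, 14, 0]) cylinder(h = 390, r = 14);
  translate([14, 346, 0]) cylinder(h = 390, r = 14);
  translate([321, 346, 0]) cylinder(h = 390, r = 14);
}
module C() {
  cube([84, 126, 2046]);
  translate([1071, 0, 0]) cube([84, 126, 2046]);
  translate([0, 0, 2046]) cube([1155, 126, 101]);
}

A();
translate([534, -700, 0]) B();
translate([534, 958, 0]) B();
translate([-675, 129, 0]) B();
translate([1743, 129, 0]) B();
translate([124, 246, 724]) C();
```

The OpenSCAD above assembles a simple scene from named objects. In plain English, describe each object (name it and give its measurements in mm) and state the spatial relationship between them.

A is a table with a 1403×618 mm rectangular top, 50 mm thick, top surface at z = 724 mm, supported by four round legs of 74 mm diameter, each leg's bounding box inset 34 mm from the nearest pair of top edges, running from the floor.

B is a simple wooden stool: a rectangular seat 335 mm (x) by 360 mm (y), 24 mm thick, top face at z = 414 mm, on four round legs, each 28 mm in diameter. The legs rest on z = 0, each leg's axis is inset half a diameter from the nearest pair of seat edges (so the leg's bounding box is flush with the corner).

C is a rectangular door frame: two vertical jambs of 84×126 mm section, 2046 mm tall, with a clear opening 987 mm wide between their inner faces. A header 101 mm tall and 126 mm deep lies on top of the jambs and spans the full outside width.

Four stools sit around the table at the −y, +y, −x, +x sides. The door frame is on top of the table, centred.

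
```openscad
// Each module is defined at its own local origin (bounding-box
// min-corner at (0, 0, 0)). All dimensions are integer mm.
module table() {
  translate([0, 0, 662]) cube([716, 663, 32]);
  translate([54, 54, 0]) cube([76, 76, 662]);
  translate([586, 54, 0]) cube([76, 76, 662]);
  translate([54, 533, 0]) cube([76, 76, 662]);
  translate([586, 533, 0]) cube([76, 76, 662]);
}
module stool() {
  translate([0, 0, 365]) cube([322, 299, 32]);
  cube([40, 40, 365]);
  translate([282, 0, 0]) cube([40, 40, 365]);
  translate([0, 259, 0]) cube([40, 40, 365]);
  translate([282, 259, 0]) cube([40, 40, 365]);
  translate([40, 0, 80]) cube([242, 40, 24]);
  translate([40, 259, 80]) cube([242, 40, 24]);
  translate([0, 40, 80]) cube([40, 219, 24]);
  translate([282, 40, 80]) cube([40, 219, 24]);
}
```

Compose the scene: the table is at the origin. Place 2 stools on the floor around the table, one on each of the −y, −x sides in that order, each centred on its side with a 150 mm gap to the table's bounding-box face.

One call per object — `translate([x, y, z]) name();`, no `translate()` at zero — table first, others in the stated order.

table();
translate([197, -449, 0]) stool();
translate([-472, 182, 0]) stool();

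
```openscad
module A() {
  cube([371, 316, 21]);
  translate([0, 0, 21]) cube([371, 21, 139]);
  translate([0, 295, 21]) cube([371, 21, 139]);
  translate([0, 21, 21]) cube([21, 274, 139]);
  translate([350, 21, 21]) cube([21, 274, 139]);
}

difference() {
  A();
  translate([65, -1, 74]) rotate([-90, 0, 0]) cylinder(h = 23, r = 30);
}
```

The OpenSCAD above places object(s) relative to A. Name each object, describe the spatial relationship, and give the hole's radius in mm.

The subtracted cylinder has r = 30 mm.

A is an open box. The open box has a circular hole through its front wall. The hole's radius is 30 mm.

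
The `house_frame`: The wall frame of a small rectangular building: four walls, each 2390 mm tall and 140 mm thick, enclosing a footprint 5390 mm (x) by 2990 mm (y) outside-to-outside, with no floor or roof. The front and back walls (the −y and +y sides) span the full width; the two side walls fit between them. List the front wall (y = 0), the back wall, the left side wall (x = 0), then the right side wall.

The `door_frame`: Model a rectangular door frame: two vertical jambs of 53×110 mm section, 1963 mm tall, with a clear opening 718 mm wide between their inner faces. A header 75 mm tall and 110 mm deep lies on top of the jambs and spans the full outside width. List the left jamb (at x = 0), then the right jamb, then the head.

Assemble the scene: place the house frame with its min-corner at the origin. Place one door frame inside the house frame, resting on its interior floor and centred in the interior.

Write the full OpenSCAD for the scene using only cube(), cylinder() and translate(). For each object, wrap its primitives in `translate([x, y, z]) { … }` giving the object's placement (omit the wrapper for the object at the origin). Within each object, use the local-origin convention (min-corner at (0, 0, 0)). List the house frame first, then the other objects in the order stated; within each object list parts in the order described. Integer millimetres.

cube([5390, 140, 2390]);
translate([0, 2850, 0]) cube([5390, 140, 2390]);
translate([0, 140, 0]) cube([140, 2710, 2390]);
translate([5250, 140, 0]) cube([140, 2710, 2390]);
translate([2283, 1440, 0]) {
  cube([53, 110, 1963]);
  translate([771, 0, 0]) cube([53, 110, 1963]);
  translate([0, 0, 1963]) cube([824, 110, 75]);
}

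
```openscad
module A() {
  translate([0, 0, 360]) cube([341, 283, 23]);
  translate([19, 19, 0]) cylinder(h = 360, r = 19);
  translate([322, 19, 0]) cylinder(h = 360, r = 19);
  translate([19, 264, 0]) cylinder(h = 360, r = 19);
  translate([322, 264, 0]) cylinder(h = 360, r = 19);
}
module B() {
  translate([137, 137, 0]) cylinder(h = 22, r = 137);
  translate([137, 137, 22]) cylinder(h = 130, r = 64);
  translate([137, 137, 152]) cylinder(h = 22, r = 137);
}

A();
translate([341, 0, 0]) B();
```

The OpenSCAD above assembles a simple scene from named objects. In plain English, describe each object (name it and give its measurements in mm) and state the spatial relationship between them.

A is a four-legged stool. The seat is 341×283 mm, 23 mm thick, top at z = 383 mm. It stands on four round legs, each 38 mm in diameter, from z = 0 to the seat underside, each leg's axis is inset half a diameter from the nearest pair of seat edges (so the leg's bounding box is flush with the corner).

B is a spool: two coaxial disc flanges of radius 137 mm and thickness 22 mm, joined by a core cylinder of radius 64 mm and height 130 mm. The lower flange rests on z = 0 and the three cylinders share a vertical axis.

The spool is against the stool's +x side, with their −y faces flush.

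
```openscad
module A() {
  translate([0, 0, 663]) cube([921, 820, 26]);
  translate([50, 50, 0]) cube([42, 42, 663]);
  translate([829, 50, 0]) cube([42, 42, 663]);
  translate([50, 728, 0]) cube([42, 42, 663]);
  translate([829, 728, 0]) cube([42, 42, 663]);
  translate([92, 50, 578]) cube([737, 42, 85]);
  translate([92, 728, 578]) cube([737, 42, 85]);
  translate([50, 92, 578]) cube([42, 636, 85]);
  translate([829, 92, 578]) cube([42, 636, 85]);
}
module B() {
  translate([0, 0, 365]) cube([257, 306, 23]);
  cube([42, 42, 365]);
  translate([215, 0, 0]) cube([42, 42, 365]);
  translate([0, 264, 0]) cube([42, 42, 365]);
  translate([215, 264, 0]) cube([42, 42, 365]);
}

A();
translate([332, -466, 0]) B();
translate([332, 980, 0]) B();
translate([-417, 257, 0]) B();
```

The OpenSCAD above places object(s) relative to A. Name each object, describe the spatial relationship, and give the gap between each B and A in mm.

A is a table. B is a stool. Three stools sit around the table at the −y, +y, −x sides. The gap between each stool and the table is 160 mm.

Each stool's nearest face is 160 mm from the table's bounding box.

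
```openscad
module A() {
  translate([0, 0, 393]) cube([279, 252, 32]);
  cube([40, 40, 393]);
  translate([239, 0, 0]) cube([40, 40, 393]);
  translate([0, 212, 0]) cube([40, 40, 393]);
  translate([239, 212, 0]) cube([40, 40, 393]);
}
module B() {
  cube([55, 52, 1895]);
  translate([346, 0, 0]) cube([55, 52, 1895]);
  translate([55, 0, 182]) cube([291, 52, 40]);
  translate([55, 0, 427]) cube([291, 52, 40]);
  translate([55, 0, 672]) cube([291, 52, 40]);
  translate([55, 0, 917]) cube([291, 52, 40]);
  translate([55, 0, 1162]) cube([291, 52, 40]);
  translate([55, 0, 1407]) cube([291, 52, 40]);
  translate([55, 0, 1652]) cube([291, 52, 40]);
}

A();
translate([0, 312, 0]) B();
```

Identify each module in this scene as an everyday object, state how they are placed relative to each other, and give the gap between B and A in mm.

The ladder's nearest face is 60 mm from the stool's +y face.

A is a stool. B is a ladder. The ladder is on the floor beside the stool on its +y side. The gap between the ladder and the stool is 60 mm.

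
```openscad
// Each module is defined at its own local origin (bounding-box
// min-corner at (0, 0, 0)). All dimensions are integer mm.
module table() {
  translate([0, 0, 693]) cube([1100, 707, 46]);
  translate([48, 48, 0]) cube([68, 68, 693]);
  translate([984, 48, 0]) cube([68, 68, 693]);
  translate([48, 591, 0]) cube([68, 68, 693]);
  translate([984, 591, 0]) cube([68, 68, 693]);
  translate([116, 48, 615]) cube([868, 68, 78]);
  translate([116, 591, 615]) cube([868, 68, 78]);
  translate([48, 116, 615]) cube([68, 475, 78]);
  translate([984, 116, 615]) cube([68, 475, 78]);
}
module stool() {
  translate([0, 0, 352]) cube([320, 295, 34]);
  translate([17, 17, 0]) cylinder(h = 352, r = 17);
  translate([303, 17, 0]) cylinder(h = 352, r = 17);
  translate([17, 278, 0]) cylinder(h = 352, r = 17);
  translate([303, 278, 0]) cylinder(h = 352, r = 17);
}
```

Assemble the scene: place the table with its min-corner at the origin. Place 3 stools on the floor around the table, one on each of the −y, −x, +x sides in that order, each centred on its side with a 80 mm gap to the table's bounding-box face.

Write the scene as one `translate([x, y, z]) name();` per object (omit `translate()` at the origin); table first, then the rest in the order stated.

table();
translate([390, -375, 0]) stool();
translate([-400, 206, 0]) stool();
translate([1180, 206, 0]) stool();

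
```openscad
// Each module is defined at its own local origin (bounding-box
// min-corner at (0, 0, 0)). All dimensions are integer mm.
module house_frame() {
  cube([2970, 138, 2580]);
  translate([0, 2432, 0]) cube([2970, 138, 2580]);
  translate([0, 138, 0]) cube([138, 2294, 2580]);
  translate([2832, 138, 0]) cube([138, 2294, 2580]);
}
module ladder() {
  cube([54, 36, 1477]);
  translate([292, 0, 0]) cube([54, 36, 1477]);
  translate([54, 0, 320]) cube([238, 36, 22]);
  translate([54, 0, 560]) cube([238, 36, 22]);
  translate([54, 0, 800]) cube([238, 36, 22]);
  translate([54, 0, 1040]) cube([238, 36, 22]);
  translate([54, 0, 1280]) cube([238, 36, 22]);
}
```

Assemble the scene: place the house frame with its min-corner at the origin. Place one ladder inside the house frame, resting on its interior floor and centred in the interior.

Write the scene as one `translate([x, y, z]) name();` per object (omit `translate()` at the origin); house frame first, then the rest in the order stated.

house_frame();
translate([1312, 1267, 0]) ladder();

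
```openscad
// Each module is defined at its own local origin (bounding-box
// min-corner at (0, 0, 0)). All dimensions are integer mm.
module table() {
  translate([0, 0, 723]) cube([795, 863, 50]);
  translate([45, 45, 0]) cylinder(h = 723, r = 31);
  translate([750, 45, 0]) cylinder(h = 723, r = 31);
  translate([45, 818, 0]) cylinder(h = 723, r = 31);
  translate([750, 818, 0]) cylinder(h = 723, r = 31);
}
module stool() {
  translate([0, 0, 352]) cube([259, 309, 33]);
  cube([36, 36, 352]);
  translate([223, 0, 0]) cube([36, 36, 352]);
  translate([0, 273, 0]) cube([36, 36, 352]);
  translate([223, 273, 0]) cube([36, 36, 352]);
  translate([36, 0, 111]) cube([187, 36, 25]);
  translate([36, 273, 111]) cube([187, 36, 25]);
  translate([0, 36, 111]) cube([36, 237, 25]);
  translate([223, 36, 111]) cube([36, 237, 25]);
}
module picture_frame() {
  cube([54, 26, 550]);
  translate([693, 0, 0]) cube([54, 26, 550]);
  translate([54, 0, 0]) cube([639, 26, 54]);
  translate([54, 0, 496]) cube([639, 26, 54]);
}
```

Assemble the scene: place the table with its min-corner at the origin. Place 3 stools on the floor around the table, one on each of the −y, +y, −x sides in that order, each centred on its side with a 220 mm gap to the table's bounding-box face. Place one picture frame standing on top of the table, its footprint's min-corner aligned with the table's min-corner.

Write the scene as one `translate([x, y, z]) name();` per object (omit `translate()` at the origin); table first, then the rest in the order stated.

table();
translate([268, -529, 0]) stool();
translate([268, 1083, 0]) stool();
translate([-479, 277, 0]) stool();
translate([0, 0, 773]) picture_frame();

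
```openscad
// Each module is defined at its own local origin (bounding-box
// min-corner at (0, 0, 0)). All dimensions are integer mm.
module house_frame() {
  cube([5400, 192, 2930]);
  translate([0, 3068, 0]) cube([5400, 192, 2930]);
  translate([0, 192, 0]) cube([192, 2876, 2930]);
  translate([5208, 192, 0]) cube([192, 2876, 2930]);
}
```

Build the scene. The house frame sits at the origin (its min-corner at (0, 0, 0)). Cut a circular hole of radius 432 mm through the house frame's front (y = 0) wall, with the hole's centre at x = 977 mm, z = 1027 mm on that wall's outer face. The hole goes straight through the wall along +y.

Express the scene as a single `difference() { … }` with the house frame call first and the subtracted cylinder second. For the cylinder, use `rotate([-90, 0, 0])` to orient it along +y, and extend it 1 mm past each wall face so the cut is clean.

difference() {
  house_frame();
  translate([977, -1, 1027]) rotate([-90, 0, 0]) cylinder(h = 194, r = 432);
}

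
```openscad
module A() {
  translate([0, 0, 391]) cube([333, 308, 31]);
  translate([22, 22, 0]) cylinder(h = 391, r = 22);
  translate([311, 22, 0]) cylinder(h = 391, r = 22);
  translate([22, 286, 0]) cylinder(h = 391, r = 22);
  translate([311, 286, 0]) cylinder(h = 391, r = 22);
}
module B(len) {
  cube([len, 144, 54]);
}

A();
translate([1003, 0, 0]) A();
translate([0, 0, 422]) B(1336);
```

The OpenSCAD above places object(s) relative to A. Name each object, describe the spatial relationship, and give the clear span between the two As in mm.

A is a stool. B is a beam. A beam spans the tops of two stools. The clear span between the two stools is 670 mm.

Second stool starts at x = 1003; first ends at x = 333; clear span = 1003 − 333 = 670 mm.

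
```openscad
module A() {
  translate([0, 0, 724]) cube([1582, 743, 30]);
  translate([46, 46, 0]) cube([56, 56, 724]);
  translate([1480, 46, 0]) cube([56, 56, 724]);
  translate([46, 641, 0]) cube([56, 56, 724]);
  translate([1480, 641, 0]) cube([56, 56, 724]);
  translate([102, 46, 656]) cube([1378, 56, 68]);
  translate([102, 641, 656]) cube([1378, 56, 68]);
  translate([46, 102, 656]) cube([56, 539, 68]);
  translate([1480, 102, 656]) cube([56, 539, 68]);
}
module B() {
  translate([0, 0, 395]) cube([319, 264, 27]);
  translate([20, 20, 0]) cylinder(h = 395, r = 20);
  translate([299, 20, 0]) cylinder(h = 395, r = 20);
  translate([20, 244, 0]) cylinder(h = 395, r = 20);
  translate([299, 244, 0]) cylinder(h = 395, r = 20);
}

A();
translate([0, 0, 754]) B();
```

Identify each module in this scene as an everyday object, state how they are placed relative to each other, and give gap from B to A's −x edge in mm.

A is a table. B is a stool. The stool is on top of the table. The gap from the stool to the table's −x edge is 0 mm.

The stool's min-x is at 0; the table's min-x is 0; gap = 0 mm.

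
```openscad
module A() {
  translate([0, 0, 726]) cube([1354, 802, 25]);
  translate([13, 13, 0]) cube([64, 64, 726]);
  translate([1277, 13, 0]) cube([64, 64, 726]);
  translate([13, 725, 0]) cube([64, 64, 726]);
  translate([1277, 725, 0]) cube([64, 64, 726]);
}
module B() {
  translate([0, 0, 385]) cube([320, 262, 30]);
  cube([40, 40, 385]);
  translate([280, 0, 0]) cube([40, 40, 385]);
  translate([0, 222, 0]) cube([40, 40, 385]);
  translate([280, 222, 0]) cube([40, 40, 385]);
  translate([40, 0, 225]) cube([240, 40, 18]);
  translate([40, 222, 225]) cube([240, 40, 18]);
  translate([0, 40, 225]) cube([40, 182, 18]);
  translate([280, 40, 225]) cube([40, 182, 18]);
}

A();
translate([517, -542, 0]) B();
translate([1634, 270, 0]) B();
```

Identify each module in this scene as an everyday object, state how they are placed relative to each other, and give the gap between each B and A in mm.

A is a table. B is a stool. Two stools sit around the table at the −y, +x sides. The gap between each stool and the table is 280 mm.

Each stool's nearest face is 280 mm from the table's bounding box.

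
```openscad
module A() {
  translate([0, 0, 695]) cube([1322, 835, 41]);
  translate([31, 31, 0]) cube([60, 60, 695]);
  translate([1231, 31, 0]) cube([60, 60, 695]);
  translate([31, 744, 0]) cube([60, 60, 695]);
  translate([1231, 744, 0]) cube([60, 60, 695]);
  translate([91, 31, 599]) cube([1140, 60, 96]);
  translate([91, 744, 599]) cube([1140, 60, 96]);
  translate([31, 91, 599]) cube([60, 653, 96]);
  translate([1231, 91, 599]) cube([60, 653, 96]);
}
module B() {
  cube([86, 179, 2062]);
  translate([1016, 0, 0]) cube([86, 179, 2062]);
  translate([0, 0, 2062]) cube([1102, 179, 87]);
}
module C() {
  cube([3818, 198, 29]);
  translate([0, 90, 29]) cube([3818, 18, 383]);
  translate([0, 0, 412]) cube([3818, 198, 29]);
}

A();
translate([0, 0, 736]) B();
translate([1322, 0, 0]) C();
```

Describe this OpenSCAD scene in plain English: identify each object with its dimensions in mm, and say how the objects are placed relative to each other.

A is a table with a 1322×835 mm rectangular top, 41 mm thick, top surface at z = 736 mm, supported by four 60×60 mm square legs, each inset 31 mm from the nearest pair of top edges, running from the floor. Four apron rails, 60 mm thick and 96 mm tall, run between adjacent legs with their top edges flush with the underside of the top and their outer faces flush with the legs' outer faces.

B is a rectangular door frame: two vertical jambs of 86×179 mm section, 2062 mm tall, with a clear opening 930 mm wide between their inner faces. A header 87 mm tall and 179 mm deep lies on top of the jambs and spans the full outside width.

C is an I-beam lying along x, 3818 mm long. Overall section height 441 mm. Two flanges 198 mm wide (y) and 29 mm thick, one on the floor and one at the top; a web 18 mm thick runs between them, centred on the flange width.

The door frame is on top of the table. The I-beam is against the table's +x side, with their −y faces flush.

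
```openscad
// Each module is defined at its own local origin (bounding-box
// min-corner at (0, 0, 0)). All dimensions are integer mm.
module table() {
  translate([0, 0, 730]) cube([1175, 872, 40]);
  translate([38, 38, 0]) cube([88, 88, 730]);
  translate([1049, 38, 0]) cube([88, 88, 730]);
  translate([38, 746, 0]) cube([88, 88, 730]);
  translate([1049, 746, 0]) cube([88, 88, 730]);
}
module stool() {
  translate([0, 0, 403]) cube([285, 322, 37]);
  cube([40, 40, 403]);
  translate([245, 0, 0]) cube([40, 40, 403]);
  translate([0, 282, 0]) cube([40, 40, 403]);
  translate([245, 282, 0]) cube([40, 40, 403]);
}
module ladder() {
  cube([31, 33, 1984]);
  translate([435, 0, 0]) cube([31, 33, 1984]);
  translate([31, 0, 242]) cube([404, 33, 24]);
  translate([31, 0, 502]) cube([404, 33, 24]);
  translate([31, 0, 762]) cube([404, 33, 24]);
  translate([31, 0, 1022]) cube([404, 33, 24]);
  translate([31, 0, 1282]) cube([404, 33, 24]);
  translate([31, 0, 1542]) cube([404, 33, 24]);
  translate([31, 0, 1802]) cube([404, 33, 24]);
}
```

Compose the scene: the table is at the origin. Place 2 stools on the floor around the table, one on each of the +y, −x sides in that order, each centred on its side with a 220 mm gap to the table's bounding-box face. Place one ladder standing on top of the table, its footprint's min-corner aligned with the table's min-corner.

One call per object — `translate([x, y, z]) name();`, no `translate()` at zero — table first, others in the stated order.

table();
translate([445, 1092, 0]) stool();
translate([-505, 275, 0]) stool();
translate([0, 0, 770]) ladder();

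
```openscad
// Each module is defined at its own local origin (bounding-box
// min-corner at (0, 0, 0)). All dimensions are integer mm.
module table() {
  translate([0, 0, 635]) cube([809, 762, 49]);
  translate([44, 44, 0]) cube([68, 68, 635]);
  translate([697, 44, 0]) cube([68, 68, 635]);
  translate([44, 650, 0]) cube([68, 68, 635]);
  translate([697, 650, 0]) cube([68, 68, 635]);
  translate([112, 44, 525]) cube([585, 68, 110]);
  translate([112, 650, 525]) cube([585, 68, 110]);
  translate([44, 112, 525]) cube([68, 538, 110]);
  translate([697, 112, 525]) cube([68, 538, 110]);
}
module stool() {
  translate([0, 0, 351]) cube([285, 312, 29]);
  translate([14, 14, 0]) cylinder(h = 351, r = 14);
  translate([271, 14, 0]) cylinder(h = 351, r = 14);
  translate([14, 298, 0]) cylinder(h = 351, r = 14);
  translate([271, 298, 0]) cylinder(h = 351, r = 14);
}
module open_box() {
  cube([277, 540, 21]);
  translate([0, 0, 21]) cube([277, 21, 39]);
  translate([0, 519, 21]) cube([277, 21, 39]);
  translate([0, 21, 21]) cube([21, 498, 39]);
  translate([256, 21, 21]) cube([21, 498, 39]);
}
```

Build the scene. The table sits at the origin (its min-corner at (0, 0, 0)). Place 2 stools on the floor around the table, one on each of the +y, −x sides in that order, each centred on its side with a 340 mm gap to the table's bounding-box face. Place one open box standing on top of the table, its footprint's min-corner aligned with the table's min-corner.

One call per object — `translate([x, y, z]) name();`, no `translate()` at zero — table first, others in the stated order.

table();
translate([262, 1102, 0]) stool();
translate([-625, 225, 0]) stool();
translate([0, 0, 684]) open_box();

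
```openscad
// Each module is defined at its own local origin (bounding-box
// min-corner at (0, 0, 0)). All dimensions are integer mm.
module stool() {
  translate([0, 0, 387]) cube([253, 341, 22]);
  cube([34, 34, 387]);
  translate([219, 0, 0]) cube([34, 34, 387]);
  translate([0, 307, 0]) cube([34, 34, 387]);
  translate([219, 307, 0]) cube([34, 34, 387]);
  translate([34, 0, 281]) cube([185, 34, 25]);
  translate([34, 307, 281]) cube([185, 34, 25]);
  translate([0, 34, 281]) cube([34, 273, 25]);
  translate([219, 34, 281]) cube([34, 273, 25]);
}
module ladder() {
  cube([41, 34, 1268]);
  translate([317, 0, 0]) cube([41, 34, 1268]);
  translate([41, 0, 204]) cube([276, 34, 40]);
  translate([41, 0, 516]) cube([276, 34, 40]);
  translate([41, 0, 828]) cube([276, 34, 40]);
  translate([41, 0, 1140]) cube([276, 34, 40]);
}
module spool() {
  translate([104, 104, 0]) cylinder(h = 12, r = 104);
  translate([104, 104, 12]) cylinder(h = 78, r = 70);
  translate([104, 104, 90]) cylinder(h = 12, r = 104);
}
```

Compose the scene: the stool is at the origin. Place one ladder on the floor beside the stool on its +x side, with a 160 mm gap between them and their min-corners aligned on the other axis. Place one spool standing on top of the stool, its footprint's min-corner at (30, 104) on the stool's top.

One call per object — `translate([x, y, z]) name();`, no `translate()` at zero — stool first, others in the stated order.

stool();
translate([413, 0, 0]) ladder();
translate([30, 104, 409]) spool();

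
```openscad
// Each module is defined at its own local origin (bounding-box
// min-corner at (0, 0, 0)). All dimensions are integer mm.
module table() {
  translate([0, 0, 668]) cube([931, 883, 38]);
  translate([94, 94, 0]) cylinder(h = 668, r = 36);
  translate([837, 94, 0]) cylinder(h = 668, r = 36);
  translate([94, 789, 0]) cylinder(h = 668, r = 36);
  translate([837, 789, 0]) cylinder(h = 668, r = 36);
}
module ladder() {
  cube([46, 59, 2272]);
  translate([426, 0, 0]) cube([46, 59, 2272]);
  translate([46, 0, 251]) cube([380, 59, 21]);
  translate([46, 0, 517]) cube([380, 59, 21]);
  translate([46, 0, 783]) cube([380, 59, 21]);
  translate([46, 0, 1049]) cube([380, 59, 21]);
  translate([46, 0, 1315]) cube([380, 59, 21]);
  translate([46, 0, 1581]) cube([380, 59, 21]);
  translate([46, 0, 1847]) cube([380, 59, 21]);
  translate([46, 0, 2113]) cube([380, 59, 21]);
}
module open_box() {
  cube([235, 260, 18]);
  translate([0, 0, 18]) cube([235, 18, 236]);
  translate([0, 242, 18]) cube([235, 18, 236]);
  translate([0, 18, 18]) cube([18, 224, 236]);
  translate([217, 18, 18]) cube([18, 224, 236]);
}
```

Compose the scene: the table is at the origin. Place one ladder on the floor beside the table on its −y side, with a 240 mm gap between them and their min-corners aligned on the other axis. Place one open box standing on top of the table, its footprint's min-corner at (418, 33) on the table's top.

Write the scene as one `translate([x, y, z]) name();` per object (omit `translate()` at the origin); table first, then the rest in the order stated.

table();
translate([0, -299, 0]) ladder();
translate([418, 33, 706]) open_box();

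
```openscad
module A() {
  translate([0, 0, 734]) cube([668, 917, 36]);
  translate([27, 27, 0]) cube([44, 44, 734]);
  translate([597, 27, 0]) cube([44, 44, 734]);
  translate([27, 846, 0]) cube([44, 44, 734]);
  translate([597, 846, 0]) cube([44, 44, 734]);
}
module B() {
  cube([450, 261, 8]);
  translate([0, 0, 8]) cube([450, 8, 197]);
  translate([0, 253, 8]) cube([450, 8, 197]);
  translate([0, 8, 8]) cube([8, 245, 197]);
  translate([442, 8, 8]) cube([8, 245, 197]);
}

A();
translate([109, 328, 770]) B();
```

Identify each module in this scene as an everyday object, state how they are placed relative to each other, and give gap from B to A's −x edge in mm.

A is a table. B is an open box. The open box is on top of the table, centred. The gap from the open box to the table's −x edge is 109 mm.

The open box's min-x is at 109; the table's min-x is 0; gap = 109 mm.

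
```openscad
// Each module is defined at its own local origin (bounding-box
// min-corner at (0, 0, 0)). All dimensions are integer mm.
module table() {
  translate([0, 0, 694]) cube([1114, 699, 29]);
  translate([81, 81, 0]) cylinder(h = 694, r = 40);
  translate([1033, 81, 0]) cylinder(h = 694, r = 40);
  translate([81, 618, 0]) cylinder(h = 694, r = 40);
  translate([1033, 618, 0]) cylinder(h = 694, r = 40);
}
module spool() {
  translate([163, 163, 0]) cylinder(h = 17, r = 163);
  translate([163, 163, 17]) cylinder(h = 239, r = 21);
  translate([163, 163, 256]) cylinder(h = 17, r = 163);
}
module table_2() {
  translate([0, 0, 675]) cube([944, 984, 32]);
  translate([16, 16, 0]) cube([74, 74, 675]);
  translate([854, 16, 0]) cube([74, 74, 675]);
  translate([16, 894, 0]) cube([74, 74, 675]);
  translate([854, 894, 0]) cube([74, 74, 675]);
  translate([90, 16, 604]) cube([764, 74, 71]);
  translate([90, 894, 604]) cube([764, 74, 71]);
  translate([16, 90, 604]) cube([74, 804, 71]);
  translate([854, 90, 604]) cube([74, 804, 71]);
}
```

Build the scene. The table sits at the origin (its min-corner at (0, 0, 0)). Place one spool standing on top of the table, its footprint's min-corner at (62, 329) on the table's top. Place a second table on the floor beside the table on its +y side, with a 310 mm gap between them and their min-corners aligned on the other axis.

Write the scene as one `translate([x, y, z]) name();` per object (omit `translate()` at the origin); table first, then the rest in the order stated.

table();
translate([62, 329, 723]) spool();
translate([0, 1009, 0]) table_2();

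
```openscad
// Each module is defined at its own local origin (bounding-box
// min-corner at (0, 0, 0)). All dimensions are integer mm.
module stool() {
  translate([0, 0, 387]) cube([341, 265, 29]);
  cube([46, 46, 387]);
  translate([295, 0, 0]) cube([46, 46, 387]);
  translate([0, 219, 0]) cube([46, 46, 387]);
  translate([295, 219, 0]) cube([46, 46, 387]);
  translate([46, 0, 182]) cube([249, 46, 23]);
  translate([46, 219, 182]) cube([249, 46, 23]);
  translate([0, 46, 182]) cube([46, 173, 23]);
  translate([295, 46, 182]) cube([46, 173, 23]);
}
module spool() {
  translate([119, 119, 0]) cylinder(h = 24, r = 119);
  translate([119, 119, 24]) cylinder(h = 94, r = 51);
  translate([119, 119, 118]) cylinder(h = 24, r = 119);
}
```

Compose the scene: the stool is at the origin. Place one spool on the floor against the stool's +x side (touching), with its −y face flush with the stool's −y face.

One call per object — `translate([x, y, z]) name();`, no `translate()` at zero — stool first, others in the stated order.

stool();
translate([341, 0, 0]) spool();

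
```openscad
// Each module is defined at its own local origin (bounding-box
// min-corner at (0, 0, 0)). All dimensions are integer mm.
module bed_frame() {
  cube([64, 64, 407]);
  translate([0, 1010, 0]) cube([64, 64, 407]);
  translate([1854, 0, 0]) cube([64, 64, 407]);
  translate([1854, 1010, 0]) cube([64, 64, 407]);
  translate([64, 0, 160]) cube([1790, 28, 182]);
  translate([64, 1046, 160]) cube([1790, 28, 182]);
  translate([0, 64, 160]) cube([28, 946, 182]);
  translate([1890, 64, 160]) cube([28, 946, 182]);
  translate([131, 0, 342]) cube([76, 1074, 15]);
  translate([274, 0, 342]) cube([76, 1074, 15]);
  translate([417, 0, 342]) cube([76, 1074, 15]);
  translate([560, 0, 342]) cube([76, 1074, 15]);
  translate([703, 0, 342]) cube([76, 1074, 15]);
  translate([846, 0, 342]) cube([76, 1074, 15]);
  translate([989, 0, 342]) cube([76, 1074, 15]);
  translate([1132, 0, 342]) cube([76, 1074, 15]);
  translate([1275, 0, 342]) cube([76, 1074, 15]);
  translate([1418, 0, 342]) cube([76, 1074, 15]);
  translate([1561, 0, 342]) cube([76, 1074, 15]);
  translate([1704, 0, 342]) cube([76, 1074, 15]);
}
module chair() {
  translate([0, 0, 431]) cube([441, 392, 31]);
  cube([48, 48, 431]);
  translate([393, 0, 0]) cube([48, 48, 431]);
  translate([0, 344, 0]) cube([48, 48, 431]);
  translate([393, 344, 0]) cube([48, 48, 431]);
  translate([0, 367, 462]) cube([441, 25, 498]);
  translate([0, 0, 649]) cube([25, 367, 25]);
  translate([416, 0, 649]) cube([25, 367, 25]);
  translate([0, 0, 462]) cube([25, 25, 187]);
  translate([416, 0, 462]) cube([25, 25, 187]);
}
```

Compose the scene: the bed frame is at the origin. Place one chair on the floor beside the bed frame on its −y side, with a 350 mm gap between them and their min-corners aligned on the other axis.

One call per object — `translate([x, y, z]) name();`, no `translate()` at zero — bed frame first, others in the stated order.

bed_frame();
translate([0, -742, 0]) chair();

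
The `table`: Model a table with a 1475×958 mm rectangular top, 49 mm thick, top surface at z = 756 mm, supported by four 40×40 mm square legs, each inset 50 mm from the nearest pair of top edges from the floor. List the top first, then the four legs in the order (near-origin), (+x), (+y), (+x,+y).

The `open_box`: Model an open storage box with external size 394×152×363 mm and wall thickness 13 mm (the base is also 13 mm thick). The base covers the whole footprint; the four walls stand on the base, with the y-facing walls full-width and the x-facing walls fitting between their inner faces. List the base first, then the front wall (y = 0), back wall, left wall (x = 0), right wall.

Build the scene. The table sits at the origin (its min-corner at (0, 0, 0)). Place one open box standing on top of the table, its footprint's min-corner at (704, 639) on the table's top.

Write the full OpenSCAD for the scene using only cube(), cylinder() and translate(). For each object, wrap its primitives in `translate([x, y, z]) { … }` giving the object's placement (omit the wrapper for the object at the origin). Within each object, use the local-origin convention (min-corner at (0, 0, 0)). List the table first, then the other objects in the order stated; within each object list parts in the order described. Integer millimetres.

translate([0, 0, 707]) cube([1475, 958, 49]);
translate([50, 50, 0]) cube([40, 40, 707]);
translate([1385, 50, 0]) cube([40, 40, 707]);
translate([50, 868, 0]) cube([40, 40, 707]);
translate([1385, 868, 0]) cube([40, 40, 707]);
translate([704, 639, 756]) {
  cube([394, 152, 13]);
  translate([0, 0, 13]) cube([394, 13, 350]);
  translate([0, 139, 13]) cube([394, 13, 350]);
  translate([0, 13, 13]) cube([13, 126, 350]);
  translate([381, 13, 13]) cube([13, 126, 350]);
}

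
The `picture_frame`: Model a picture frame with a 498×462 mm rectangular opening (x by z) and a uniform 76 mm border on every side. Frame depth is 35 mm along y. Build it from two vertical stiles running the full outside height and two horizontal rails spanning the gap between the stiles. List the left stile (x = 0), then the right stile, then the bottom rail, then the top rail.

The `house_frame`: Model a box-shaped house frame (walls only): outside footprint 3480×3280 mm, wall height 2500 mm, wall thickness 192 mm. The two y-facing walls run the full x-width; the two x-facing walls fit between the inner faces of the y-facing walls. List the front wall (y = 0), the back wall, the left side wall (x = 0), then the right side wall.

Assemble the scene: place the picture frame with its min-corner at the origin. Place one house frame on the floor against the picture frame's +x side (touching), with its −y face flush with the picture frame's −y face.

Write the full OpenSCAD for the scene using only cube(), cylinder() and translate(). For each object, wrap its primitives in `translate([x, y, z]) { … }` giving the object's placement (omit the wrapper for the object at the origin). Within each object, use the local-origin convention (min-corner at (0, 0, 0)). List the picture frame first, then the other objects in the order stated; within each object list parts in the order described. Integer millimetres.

cube([76, 35, 614]);
translate([574, 0, 0]) cube([76, 35, 614]);
translate([76, 0, 0]) cube([498, 35, 76]);
translate([76, 0, 538]) cube([498, 35, 76]);
translate([650, 0, 0]) {
  cube([3480, 192, 2500]);
  translate([0, 3088, 0]) cube([3480, 192, 2500]);
  translate([0, 192, 0]) cube([192, 2896, 2500]);
  translate([3288, 192, 0]) cube([192, 2896, 2500]);
}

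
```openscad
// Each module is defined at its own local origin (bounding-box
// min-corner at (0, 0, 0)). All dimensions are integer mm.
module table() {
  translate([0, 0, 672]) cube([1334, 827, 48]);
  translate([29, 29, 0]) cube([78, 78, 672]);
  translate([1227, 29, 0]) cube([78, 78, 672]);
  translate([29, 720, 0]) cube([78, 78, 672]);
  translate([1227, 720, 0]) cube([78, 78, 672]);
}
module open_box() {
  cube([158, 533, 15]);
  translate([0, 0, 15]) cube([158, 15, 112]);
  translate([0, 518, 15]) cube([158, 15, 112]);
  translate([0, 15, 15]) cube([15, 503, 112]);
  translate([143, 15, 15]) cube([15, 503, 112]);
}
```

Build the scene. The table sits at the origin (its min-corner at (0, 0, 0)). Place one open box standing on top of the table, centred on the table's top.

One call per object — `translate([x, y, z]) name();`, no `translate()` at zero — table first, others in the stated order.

table();
translate([588, 147, 720]) open_box();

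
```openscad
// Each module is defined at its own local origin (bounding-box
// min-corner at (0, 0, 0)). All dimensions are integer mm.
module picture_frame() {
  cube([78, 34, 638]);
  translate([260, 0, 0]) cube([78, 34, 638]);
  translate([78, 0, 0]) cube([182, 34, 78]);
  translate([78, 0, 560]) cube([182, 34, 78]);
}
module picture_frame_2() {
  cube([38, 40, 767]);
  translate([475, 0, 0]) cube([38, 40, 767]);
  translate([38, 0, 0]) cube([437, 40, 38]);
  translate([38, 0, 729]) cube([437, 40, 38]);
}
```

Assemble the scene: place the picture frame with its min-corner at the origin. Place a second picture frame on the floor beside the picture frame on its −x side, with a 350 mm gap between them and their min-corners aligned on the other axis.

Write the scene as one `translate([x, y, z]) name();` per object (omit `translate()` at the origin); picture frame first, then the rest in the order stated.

picture_frame();
translate([-863, 0, 0]) picture_frame_2();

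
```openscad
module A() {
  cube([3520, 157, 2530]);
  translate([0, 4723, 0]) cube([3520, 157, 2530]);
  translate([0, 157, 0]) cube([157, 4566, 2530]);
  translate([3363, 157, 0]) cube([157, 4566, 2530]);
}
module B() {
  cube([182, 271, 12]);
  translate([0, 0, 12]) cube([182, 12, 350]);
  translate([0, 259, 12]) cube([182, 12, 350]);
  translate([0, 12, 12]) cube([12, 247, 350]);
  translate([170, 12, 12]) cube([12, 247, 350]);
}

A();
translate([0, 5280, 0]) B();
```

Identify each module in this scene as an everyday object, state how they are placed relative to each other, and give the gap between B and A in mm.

A is a house frame. B is an open box. The open box is on the floor beside the house frame on its +y side. The gap between the open box and the house frame is 400 mm.

The open box's nearest face is 400 mm from the house frame's +y face.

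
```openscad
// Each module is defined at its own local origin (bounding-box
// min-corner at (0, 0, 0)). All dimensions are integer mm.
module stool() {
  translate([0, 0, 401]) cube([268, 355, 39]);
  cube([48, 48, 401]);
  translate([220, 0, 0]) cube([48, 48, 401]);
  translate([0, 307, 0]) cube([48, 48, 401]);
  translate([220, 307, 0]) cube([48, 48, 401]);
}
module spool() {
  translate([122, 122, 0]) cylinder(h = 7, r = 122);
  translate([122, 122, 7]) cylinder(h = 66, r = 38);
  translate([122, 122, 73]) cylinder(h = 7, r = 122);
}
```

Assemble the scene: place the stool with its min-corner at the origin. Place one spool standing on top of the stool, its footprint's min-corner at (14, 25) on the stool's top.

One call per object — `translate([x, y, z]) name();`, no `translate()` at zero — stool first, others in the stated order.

stool();
translate([14, 25, 440]) spool();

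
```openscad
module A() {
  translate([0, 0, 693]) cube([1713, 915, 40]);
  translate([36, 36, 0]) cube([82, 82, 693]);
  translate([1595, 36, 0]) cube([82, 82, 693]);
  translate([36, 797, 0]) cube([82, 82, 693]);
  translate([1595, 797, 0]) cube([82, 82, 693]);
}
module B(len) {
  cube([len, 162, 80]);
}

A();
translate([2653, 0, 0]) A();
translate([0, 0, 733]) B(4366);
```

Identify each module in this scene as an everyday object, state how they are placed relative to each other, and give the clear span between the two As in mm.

Second table starts at x = 2653; first ends at x = 1713; clear span = 2653 − 1713 = 940 mm.

A is a table. B is a beam. A beam spans the tops of two tables. The clear span between the two tables is 940 mm.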